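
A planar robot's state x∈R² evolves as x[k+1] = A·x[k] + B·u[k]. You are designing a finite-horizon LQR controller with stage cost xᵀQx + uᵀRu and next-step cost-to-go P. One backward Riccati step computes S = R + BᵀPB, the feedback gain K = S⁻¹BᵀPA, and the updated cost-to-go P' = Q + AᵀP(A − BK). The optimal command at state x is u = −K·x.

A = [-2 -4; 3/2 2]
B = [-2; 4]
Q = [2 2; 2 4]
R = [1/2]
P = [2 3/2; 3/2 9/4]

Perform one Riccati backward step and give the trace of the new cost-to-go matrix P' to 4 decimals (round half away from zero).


25.0625

BᵀP = [2.0000 6.0000]
S = R + BᵀPB = [1/2] + [20.0000] = [20.5000]
BᵀPA = [5.0000 4.0000]
K = S⁻¹·BᵀPA = [0.2439 0.1951]
A−BK = [-1.5122 -3.6098; 0.5244 1.2195]
AᵀP(A−BK) = [2.8430 6.7744; 6.7744 16.2195]
P' = Q + AᵀP(A−BK) = [4.8430 8.7744; 8.7744 20.2195]
tr(P') = 25.0625


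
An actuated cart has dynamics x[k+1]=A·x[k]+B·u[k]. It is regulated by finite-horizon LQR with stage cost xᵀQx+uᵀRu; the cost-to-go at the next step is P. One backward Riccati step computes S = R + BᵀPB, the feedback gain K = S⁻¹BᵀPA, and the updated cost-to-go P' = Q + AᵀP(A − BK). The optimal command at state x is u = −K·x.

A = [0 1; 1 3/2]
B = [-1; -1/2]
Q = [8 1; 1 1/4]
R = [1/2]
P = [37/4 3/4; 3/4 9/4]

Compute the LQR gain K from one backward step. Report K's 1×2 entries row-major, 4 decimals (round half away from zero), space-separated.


BᵀP = [-9.6250 -1.8750]
S = R + BᵀPB = [1/2] + [10.5625] = [11.0625]
BᵀPA = [-1.8750 -12.4375]
K = S⁻¹·BᵀPA = [-0.1695 -1.1243]
A−BK = [-0.1695 -0.1243; 0.9153 0.9379]
AᵀP(A−BK) = [1.9322 2.0169; 2.0169 2.5791]
P' = Q + AᵀP(A−BK) = [9.9322 3.0169; 3.0169 2.8291]
tr(P') = 12.7613

-0.1695 -1.1243


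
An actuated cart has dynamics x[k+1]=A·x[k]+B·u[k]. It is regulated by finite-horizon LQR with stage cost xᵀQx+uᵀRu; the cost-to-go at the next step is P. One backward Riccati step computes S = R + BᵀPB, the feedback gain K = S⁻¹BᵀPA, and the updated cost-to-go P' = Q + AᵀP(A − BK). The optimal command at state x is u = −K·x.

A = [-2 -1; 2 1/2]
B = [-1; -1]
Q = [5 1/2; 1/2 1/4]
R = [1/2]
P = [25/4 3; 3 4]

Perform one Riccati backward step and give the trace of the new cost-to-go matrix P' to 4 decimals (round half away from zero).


BᵀP = [-9.2500 -7.0000]
S = R + BᵀPB = [1/2] + [16.2500] = [16.7500]
BᵀPA = [4.5000 5.7500]
K = S⁻¹·BᵀPA = [0.2687 0.3433]
A−BK = [-1.7313 -0.6567; 2.2687 0.8433]
AᵀP(A−BK) = [15.7910 5.9552; 5.9552 2.2761]
P' = Q + AᵀP(A−BK) = [20.7910 6.4552; 6.4552 2.5261]
tr(P') = 23.3172

23.3172


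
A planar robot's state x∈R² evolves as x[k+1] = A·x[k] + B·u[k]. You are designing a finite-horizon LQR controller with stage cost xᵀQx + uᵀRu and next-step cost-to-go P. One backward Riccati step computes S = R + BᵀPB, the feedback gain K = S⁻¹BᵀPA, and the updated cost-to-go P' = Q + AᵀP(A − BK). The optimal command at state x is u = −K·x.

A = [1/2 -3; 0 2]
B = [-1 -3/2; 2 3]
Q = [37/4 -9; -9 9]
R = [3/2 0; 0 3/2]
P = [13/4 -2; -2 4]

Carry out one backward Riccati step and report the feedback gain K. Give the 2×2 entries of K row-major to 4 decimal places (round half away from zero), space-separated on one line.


BᵀP = [-7.2500 10.0000; -10.8750 15.0000]
S = R + BᵀPB = [3/2 0; 0 3/2] + [27.2500 40.8750; 40.8750 61.3125] = [28.7500 40.8750; 40.8750 62.8125]
BᵀPA = [-3.6250 41.7500; -5.4375 62.6250]
K = S⁻¹·BᵀPA = [-0.0402 0.4636; -0.0604 0.6954]
A−BK = [0.3692 -1.4934; 0.2616 -1.0132]
AᵀP(A−BK) = [0.3383 -1.4136; -1.4136 6.3498]
P' = Q + AᵀP(A−BK) = [9.5883 -10.4136; -10.4136 15.3498]
tr(P') = 24.9381

-0.0402 0.4636 -0.0604 0.6954


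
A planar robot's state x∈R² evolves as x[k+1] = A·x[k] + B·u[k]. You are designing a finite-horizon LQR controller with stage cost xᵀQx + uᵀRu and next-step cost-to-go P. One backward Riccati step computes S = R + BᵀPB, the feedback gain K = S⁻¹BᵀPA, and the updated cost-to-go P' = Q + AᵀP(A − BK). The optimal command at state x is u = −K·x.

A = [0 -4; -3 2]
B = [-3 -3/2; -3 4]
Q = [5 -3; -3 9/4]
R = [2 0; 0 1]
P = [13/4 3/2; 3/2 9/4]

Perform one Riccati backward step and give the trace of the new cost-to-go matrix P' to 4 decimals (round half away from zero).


9.9573

BᵀP = [-14.2500 -11.2500; 1.1250 6.7500]
S = R + BᵀPB = [2 0; 0 1] + [76.5000 -23.6250; -23.6250 25.3125] = [78.5000 -23.6250; -23.6250 26.3125]
BᵀPA = [33.7500 34.5000; -20.2500 9.0000]
K = S⁻¹·BᵀPA = [0.2718 0.7433; -0.5256 1.0094]
A−BK = [0.0269 -0.2561; -0.0823 0.1922]
AᵀP(A−BK) = [0.4349 -0.1452; -0.1452 2.2724]
P' = Q + AᵀP(A−BK) = [5.4349 -3.1452; -3.1452 4.5224]
tr(P') = 9.9573


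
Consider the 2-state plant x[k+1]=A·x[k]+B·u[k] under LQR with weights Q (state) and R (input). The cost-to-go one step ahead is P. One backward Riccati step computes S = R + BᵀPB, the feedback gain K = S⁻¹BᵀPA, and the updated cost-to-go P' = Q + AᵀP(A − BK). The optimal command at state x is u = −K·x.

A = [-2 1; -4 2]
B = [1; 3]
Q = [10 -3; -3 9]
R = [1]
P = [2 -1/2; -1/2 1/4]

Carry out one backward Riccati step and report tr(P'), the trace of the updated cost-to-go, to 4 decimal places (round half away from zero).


21.7778

BᵀP = [0.5000 0.2500]
S = R + BᵀPB = [1] + [1.2500] = [2.2500]
BᵀPA = [-2.0000 1.0000]
K = S⁻¹·BᵀPA = [-0.8889 0.4444]
A−BK = [-1.1111 0.5556; -1.3333 0.6667]
AᵀP(A−BK) = [2.2222 -1.1111; -1.1111 0.5556]
P' = Q + AᵀP(A−BK) = [12.2222 -4.1111; -4.1111 9.5556]
tr(P') = 21.7778


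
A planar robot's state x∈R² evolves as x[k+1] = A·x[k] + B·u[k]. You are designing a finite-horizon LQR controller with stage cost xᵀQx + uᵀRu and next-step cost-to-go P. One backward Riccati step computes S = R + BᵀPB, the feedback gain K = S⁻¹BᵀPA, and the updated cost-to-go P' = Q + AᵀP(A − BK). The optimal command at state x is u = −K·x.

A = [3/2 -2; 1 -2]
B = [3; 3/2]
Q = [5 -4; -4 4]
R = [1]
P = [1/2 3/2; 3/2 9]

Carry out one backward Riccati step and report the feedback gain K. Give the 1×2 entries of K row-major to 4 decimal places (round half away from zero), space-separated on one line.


0.6019 -1.1083

BᵀP = [3.7500 18.0000]
S = R + BᵀPB = [1] + [38.2500] = [39.2500]
BᵀPA = [23.6250 -43.5000]
K = S⁻¹·BᵀPA = [0.6019 -1.1083]
A−BK = [-0.3057 1.3248; 0.0971 -0.3376]
AᵀP(A−BK) = [0.4049 -0.8169; -0.8169 1.7898]
P' = Q + AᵀP(A−BK) = [5.4049 -4.8169; -4.8169 5.7898]
tr(P') = 11.1947


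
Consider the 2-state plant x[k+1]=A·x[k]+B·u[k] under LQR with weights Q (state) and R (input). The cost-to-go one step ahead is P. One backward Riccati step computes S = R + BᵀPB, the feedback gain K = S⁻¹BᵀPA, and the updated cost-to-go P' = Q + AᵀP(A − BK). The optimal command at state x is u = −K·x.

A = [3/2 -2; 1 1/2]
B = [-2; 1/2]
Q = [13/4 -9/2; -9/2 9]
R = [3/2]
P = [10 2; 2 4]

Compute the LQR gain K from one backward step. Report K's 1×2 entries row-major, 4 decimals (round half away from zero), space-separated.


BᵀP = [-19.0000 -2.0000]
S = R + BᵀPB = [3/2] + [37.0000] = [38.5000]
BᵀPA = [-30.5000 37.0000]
K = S⁻¹·BᵀPA = [-0.7922 0.9610]
A−BK = [-0.0844 -0.0779; 1.3961 0.0195]
AᵀP(A−BK) = [8.3377 -1.1883; -1.1883 1.4416]
P' = Q + AᵀP(A−BK) = [11.5877 -5.6883; -5.6883 10.4416]
tr(P') = 22.0292

-0.7922 0.9610


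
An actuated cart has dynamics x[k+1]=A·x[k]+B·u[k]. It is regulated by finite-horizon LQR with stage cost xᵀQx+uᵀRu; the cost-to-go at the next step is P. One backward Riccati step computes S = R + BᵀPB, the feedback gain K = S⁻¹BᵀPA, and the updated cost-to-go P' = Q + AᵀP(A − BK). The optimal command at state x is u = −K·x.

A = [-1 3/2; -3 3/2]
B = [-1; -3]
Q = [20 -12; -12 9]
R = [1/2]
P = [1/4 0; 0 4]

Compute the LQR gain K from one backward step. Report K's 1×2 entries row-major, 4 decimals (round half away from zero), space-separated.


0.9864 -0.5000

BᵀP = [-0.2500 -12.0000]
S = R + BᵀPB = [1/2] + [36.2500] = [36.7500]
BᵀPA = [36.2500 -18.3750]
K = S⁻¹·BᵀPA = [0.9864 -0.5000]
A−BK = [-0.0136 1.0000; -0.0408 0.0000]
AᵀP(A−BK) = [0.4932 -0.2500; -0.2500 0.3750]
P' = Q + AᵀP(A−BK) = [20.4932 -12.2500; -12.2500 9.3750]
tr(P') = 29.8682


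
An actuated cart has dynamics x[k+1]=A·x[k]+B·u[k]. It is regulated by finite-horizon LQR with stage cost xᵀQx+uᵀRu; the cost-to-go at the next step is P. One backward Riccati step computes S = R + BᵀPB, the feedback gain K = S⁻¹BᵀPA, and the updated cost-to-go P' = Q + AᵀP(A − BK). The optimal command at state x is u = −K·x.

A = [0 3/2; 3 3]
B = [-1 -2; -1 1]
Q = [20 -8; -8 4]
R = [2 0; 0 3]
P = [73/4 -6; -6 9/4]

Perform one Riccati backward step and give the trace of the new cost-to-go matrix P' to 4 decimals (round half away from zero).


28.6097

BᵀP = [-12.2500 3.7500; -42.5000 14.2500]
S = R + BᵀPB = [2 0; 0 3] + [8.5000 28.2500; 28.2500 99.2500] = [10.5000 28.2500; 28.2500 102.2500]
BᵀPA = [11.2500 -7.1250; 42.7500 -21.0000]
K = S⁻¹·BᵀPA = [-0.2082 -0.4909; 0.4756 -0.0697]
A−BK = [0.7430 0.8696; 2.3162 2.5788]
AᵀP(A−BK) = [2.2597 1.7545; 1.7545 2.3500]
P' = Q + AᵀP(A−BK) = [22.2597 -6.2455; -6.2455 6.3500]
tr(P') = 28.6097


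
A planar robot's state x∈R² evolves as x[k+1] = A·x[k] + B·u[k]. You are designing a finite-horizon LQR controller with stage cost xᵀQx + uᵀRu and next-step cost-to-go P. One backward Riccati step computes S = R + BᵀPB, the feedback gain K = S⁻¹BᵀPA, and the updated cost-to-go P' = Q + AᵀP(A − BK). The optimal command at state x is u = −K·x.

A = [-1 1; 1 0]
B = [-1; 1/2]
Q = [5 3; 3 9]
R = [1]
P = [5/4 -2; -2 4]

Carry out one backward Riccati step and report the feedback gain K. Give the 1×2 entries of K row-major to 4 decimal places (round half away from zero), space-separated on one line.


1.1905 -0.4286

BᵀP = [-2.2500 4.0000]
S = R + BᵀPB = [1] + [4.2500] = [5.2500]
BᵀPA = [6.2500 -2.2500]
K = S⁻¹·BᵀPA = [1.1905 -0.4286]
A−BK = [0.1905 0.5714; 0.4048 0.2143]
AᵀP(A−BK) = [1.8095 -0.5714; -0.5714 0.2857]
P' = Q + AᵀP(A−BK) = [6.8095 2.4286; 2.4286 9.2857]
tr(P') = 16.0952


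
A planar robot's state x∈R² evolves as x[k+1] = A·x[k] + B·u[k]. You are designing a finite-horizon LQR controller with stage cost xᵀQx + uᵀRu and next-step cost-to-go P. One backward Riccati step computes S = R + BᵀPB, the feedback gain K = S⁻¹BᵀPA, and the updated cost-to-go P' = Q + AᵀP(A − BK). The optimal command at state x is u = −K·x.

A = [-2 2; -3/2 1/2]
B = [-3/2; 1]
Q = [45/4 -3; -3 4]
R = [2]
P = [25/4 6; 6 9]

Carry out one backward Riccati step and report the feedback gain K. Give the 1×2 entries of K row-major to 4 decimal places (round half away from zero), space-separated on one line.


0.9558 -0.9558

BᵀP = [-3.3750 0.0000]
S = R + BᵀPB = [2] + [5.0625] = [7.0625]
BᵀPA = [6.7500 -6.7500]
K = S⁻¹·BᵀPA = [0.9558 -0.9558]
A−BK = [-0.5664 0.5664; -2.4558 1.4558]
AᵀP(A−BK) = [74.7987 -49.2987; -49.2987 32.7987]
P' = Q + AᵀP(A−BK) = [86.0487 -52.2987; -52.2987 36.7987]
tr(P') = 122.8473


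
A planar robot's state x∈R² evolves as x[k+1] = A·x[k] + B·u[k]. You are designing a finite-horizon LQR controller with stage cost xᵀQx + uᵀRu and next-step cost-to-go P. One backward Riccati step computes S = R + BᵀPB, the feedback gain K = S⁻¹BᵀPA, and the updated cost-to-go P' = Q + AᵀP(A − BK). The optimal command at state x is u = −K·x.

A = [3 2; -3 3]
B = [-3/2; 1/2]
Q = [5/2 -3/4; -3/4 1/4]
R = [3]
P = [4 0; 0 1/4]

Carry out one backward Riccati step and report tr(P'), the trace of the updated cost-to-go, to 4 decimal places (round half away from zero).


20.0557

BᵀP = [-6.0000 0.1250]
S = R + BᵀPB = [3] + [9.0625] = [12.0625]
BᵀPA = [-18.3750 -11.6250]
K = S⁻¹·BᵀPA = [-1.5233 -0.9637]
A−BK = [0.7150 0.5544; -2.2383 3.4819]
AᵀP(A−BK) = [10.2591 4.0415; 4.0415 7.0466]
P' = Q + AᵀP(A−BK) = [12.7591 3.2915; 3.2915 7.2966]
tr(P') = 20.0557


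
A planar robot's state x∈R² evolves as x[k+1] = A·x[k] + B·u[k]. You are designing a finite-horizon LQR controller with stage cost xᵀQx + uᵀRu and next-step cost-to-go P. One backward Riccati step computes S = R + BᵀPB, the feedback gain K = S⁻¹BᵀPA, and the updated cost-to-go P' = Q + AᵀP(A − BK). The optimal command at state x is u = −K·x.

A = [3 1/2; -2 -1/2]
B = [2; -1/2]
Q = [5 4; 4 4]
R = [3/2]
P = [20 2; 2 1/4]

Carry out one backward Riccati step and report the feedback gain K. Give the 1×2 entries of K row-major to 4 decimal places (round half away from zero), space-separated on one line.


1.4085 0.2264

BᵀP = [39.0000 3.8750]
S = R + BᵀPB = [3/2] + [76.0625] = [77.5625]
BᵀPA = [109.2500 17.5625]
K = S⁻¹·BᵀPA = [1.4085 0.2264]
A−BK = [0.1829 0.0471; -1.2957 -0.3868]
AᵀP(A−BK) = [3.1168 0.5125; 0.5125 0.0858]
P' = Q + AᵀP(A−BK) = [8.1168 4.5125; 4.5125 4.0858]
tr(P') = 12.2027


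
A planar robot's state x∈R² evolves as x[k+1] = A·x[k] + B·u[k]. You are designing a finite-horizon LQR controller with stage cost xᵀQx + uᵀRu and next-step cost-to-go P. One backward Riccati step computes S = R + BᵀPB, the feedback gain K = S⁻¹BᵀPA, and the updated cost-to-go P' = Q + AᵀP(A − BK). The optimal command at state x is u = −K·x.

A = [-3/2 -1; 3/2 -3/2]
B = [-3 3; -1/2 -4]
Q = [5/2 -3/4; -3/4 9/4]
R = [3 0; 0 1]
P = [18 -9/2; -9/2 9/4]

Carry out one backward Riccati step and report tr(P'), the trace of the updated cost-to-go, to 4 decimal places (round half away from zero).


BᵀP = [-51.7500 12.3750; 72.0000 -22.5000]
S = R + BᵀPB = [3 0; 0 1] + [149.0625 -204.7500; -204.7500 306.0000] = [152.0625 -204.7500; -204.7500 307.0000]
BᵀPA = [96.1875 33.1875; -141.7500 -38.2500]
K = S⁻¹·BᵀPA = [0.1063 0.4951; -0.3908 0.2056]
A−BK = [-0.0086 -0.1315; -0.0100 -0.4301]
AᵀP(A−BK) = [0.1874 0.0851; 0.0851 0.9961]
P' = Q + AᵀP(A−BK) = [2.6874 -0.6649; -0.6649 3.2461]
tr(P') = 5.9335

5.9335


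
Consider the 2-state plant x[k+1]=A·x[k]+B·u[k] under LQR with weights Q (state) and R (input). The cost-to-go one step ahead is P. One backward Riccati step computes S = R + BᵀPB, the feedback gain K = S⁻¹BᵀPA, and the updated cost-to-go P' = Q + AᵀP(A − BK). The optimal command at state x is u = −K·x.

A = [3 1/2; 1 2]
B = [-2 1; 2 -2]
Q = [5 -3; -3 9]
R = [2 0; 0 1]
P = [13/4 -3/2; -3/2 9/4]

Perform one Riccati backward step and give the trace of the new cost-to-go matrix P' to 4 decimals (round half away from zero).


25.8214

BᵀP = [-9.5000 7.5000; 6.2500 -6.0000]
S = R + BᵀPB = [2 0; 0 1] + [34.0000 -24.5000; -24.5000 18.2500] = [36.0000 -24.5000; -24.5000 19.2500]
BᵀPA = [-21.0000 10.2500; 12.7500 -8.8750]
K = S⁻¹·BᵀPA = [-0.9906 -0.2170; -0.5984 -0.7372]
A−BK = [1.6173 0.8032; 1.7844 0.9596]
AᵀP(A−BK) = [9.3275 4.4677; 4.4677 2.4939]
P' = Q + AᵀP(A−BK) = [14.3275 1.4677; 1.4677 11.4939]
tr(P') = 25.8214


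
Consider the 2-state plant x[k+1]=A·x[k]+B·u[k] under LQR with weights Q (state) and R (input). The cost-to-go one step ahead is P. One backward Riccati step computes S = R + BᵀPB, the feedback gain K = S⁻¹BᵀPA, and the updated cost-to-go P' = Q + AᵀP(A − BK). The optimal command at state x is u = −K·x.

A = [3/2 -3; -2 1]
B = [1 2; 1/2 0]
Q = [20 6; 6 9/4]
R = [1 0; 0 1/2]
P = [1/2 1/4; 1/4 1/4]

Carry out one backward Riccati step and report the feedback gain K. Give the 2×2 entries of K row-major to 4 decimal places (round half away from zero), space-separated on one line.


BᵀP = [0.6250 0.3750; 1.0000 0.5000]
S = R + BᵀPB = [1 0; 0 1/2] + [0.8125 1.2500; 1.2500 2.0000] = [1.8125 1.2500; 1.2500 2.5000]
BᵀPA = [0.1875 -1.5000; 0.5000 -2.5000]
K = S⁻¹·BᵀPA = [-0.0526 -0.2105; 0.2263 -0.8947]
A−BK = [1.1000 -1.0000; -1.9737 1.1053]
AᵀP(A−BK) = [0.5217 -0.3882; -0.3882 0.6974]
P' = Q + AᵀP(A−BK) = [20.5217 5.6118; 5.6118 2.9474]
tr(P') = 23.4691

-0.0526 -0.2105 0.2263 -0.8947


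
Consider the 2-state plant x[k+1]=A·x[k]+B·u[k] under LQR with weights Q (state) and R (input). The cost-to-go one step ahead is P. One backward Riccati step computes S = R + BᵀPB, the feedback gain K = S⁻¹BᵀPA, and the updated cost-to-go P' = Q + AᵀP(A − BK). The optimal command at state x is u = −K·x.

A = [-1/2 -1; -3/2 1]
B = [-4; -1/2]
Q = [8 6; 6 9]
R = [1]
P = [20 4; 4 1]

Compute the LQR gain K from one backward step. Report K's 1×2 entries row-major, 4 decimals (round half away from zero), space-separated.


BᵀP = [-82.0000 -16.5000]
S = R + BᵀPB = [1] + [336.2500] = [337.2500]
BᵀPA = [65.7500 65.5000]
K = S⁻¹·BᵀPA = [0.1950 0.1942]
A−BK = [0.2798 -0.2231; -1.4025 1.0971]
AᵀP(A−BK) = [0.4314 -0.2698; -0.2698 0.2787]
P' = Q + AᵀP(A−BK) = [8.4314 5.7302; 5.7302 9.2787]
tr(P') = 17.7102

0.1950 0.1942


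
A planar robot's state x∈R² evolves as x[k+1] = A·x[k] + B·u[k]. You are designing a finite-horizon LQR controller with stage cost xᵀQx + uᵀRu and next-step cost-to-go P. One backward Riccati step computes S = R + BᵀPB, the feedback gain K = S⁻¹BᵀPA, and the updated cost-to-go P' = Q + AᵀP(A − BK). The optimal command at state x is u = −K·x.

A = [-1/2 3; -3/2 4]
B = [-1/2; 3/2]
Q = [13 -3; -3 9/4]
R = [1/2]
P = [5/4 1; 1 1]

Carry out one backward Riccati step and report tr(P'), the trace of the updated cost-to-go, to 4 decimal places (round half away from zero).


40.0700

BᵀP = [0.8750 1.0000]
S = R + BᵀPB = [1/2] + [1.0625] = [1.5625]
BᵀPA = [-1.9375 6.6250]
K = S⁻¹·BᵀPA = [-1.2400 4.2400]
A−BK = [-1.1200 5.1200; 0.3600 -2.3600]
AᵀP(A−BK) = [1.6600 -6.1600; -6.1600 23.1600]
P' = Q + AᵀP(A−BK) = [14.6600 -9.1600; -9.1600 25.4100]
tr(P') = 40.0700


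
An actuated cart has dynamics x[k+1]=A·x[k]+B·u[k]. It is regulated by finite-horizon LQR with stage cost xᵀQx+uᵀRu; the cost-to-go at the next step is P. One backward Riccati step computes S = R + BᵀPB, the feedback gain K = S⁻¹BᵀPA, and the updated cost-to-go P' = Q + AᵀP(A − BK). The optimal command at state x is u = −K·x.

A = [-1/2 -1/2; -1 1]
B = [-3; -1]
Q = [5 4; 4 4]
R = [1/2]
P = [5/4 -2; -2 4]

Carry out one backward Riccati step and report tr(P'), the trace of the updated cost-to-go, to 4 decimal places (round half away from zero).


15.0833

BᵀP = [-1.7500 2.0000]
S = R + BᵀPB = [1/2] + [3.2500] = [3.7500]
BᵀPA = [-1.1250 2.8750]
K = S⁻¹·BᵀPA = [-0.3000 0.7667]
A−BK = [-1.4000 1.8000; -1.3000 1.7667]
AᵀP(A−BK) = [1.9750 -2.8250; -2.8250 4.1083]
P' = Q + AᵀP(A−BK) = [6.9750 1.1750; 1.1750 8.1083]
tr(P') = 15.0833


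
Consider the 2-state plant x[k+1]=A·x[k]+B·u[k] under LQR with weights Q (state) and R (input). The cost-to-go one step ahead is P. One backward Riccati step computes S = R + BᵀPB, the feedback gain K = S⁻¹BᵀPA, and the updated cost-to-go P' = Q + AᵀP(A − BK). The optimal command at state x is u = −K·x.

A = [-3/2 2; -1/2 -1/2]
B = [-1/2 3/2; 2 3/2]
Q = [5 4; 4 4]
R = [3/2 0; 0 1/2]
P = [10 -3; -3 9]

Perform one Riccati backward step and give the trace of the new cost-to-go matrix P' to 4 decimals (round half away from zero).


BᵀP = [-11.0000 19.5000; 10.5000 9.0000]
S = R + BᵀPB = [3/2 0; 0 1/2] + [44.5000 12.7500; 12.7500 29.2500] = [46.0000 12.7500; 12.7500 29.7500]
BᵀPA = [6.7500 -31.7500; -20.2500 16.5000]
K = S⁻¹·BᵀPA = [0.3806 -0.9577; -0.8438 0.9651]
A−BK = [-0.0440 0.0735; 0.0045 -0.0322]
AᵀP(A−BK) = [0.5940 -0.9928; -0.9928 1.9191]
P' = Q + AᵀP(A−BK) = [5.5940 3.0072; 3.0072 5.9191]
tr(P') = 11.5131

11.5131


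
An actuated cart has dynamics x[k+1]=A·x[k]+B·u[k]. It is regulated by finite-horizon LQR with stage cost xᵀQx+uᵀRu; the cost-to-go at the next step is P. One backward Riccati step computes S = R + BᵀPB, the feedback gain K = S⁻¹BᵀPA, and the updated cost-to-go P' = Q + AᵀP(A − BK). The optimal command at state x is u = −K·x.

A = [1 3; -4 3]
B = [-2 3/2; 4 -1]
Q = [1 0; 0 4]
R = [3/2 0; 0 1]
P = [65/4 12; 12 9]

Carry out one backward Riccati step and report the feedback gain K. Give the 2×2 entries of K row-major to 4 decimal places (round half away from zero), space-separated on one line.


BᵀP = [15.5000 12.0000; 12.3750 9.0000]
S = R + BᵀPB = [3/2 0; 0 1] + [17.0000 11.2500; 11.2500 9.5625] = [18.5000 11.2500; 11.2500 10.5625]
BᵀPA = [-32.5000 82.5000; -23.6250 64.1250]
K = S⁻¹·BᵀPA = [-1.1257 2.1788; -1.0377 3.7503]
A−BK = [0.3050 1.7322; -0.5347 -1.9650]
AᵀP(A−BK) = [3.1484 -7.8357; -7.8357 23.0045]
P' = Q + AᵀP(A−BK) = [4.1484 -7.8357; -7.8357 27.0045]
tr(P') = 31.1530

-1.1257 2.1788 -1.0377 3.7503


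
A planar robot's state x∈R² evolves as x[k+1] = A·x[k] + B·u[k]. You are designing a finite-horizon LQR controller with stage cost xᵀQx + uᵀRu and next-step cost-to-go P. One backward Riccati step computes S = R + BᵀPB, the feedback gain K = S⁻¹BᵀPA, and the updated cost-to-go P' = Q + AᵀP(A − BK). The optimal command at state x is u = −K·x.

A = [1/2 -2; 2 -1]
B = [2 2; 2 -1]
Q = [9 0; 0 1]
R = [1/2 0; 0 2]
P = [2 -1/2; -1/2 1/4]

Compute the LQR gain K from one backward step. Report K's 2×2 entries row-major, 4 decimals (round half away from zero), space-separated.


BᵀP = [3.0000 -0.5000; 4.5000 -1.2500]
S = R + BᵀPB = [1/2 0; 0 2] + [5.0000 6.5000; 6.5000 10.2500] = [5.5000 6.5000; 6.5000 12.2500]
BᵀPA = [0.5000 -5.5000; -0.2500 -7.7500]
K = S⁻¹·BᵀPA = [0.3085 -0.6766; -0.1841 -0.2736]
A−BK = [0.2512 -0.0995; 1.1990 0.0796]
AᵀP(A−BK) = [0.2998 0.0199; 0.0199 0.4080]
P' = Q + AᵀP(A−BK) = [9.2998 0.0199; 0.0199 1.4080]
tr(P') = 10.7077

0.3085 -0.6766 -0.1841 -0.2736


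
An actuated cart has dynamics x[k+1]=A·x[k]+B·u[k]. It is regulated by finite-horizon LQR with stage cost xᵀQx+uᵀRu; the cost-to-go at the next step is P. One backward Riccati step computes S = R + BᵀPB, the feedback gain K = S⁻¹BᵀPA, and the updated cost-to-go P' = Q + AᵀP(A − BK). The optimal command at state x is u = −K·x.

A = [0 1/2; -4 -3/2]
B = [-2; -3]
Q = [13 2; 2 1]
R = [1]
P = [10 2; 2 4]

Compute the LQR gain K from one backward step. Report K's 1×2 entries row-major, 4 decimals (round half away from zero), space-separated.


BᵀP = [-26.0000 -16.0000]
S = R + BᵀPB = [1] + [100.0000] = [101.0000]
BᵀPA = [64.0000 11.0000]
K = S⁻¹·BᵀPA = [0.6337 0.1089]
A−BK = [1.2673 0.7178; -2.0990 -1.1733]
AᵀP(A−BK) = [23.4455 13.0297; 13.0297 7.3020]
P' = Q + AᵀP(A−BK) = [36.4455 15.0297; 15.0297 8.3020]
tr(P') = 44.7475

0.6337 0.1089


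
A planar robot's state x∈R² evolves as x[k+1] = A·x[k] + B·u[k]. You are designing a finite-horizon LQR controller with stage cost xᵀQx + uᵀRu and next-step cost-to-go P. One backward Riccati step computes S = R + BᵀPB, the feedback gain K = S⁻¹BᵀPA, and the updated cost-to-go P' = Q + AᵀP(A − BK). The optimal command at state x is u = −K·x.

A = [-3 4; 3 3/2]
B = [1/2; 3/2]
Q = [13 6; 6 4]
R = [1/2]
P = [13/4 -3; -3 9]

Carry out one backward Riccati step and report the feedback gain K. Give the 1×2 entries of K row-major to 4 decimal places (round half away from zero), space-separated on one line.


2.6154 0.3810

BᵀP = [-2.8750 12.0000]
S = R + BᵀPB = [1/2] + [16.5625] = [17.0625]
BᵀPA = [44.6250 6.5000]
K = S⁻¹·BᵀPA = [2.6154 0.3810]
A−BK = [-4.3077 3.8095; -0.9231 0.9286]
AᵀP(A−BK) = [47.5385 -38.0000; -38.0000 33.7738]
P' = Q + AᵀP(A−BK) = [60.5385 -32.0000; -32.0000 37.7738]
tr(P') = 98.3123


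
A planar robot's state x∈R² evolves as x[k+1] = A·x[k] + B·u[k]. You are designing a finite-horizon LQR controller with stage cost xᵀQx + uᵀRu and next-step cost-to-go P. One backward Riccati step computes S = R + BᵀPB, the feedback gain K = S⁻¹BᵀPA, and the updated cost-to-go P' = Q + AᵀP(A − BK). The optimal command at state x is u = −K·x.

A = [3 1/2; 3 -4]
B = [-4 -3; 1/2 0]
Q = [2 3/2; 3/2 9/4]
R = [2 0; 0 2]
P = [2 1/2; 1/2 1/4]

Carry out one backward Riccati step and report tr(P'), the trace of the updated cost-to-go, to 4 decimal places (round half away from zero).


8.7655

BᵀP = [-7.7500 -1.8750; -6.0000 -1.5000]
S = R + BᵀPB = [2 0; 0 2] + [30.0625 23.2500; 23.2500 18.0000] = [32.0625 23.2500; 23.2500 20.0000]
BᵀPA = [-28.8750 3.6250; -22.5000 3.0000]
K = S⁻¹·BᵀPA = [-0.5400 0.0273; -0.4972 0.1182]
A−BK = [-0.6518 0.9640; 3.2700 -4.0137]
AᵀP(A−BK) = [2.4693 -1.8007; -1.8007 2.0462]
P' = Q + AᵀP(A−BK) = [4.4693 -0.3007; -0.3007 4.2962]
tr(P') = 8.7655


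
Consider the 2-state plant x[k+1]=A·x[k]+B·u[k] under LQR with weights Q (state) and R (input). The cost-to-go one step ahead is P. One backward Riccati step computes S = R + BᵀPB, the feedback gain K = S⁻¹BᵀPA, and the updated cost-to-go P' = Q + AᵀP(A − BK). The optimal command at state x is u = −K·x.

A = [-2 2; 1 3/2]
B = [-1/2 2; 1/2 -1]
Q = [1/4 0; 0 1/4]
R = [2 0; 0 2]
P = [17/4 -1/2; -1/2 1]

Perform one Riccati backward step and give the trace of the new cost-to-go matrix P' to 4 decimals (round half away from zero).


8.2195

BᵀP = [-2.3750 0.7500; 9.0000 -2.0000]
S = R + BᵀPB = [2 0; 0 2] + [1.5625 -5.5000; -5.5000 20.0000] = [3.5625 -5.5000; -5.5000 22.0000]
BᵀPA = [5.5000 -3.6250; -20.0000 15.0000]
K = S⁻¹·BᵀPA = [0.2286 0.0571; -0.8519 0.6961]
A−BK = [-0.1818 0.6364; 0.0338 2.1675]
AᵀP(A−BK) = [1.7039 -1.3922; -1.3922 6.0156]
P' = Q + AᵀP(A−BK) = [1.9539 -1.3922; -1.3922 6.2656]
tr(P') = 8.2195


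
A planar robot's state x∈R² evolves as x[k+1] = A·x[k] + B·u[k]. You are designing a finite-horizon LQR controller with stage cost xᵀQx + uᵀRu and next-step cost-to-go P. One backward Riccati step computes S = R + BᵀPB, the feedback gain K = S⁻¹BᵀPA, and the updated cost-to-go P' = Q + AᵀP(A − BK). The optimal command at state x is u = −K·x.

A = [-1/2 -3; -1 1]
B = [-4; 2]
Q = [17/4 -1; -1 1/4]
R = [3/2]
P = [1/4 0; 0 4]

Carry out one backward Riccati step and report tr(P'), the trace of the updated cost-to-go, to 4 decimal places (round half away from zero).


BᵀP = [-1.0000 8.0000]
S = R + BᵀPB = [3/2] + [20.0000] = [21.5000]
BᵀPA = [-7.5000 11.0000]
K = S⁻¹·BᵀPA = [-0.3488 0.5116]
A−BK = [-1.8953 -0.9535; -0.3023 -0.0233]
AᵀP(A−BK) = [1.4462 0.2122; 0.2122 0.6221]
P' = Q + AᵀP(A−BK) = [5.6962 -0.7878; -0.7878 0.8721]
tr(P') = 6.5683

6.5683


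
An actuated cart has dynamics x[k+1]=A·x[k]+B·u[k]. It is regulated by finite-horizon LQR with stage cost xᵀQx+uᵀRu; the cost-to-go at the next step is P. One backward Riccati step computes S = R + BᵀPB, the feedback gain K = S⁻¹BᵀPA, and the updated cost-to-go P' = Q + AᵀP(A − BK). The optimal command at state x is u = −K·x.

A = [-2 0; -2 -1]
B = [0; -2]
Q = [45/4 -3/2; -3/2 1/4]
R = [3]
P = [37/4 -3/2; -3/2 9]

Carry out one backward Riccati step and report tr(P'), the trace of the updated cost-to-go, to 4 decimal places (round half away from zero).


BᵀP = [3.0000 -18.0000]
S = R + BᵀPB = [3] + [36.0000] = [39.0000]
BᵀPA = [30.0000 18.0000]
K = S⁻¹·BᵀPA = [0.7692 0.4615]
A−BK = [-2.0000 0.0000; -0.4615 -0.0769]
AᵀP(A−BK) = [37.9231 1.1538; 1.1538 0.6923]
P' = Q + AᵀP(A−BK) = [49.1731 -0.3462; -0.3462 0.9423]
tr(P') = 50.1154

50.1154


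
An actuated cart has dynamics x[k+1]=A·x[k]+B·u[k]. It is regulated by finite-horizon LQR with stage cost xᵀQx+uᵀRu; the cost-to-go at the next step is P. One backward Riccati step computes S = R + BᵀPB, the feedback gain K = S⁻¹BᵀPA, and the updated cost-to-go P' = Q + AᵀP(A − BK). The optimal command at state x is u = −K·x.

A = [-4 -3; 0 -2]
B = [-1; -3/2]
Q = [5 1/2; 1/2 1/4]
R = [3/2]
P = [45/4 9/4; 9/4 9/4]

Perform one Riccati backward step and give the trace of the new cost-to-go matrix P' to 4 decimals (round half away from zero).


BᵀP = [-14.6250 -5.6250]
S = R + BᵀPB = [3/2] + [23.0625] = [24.5625]
BᵀPA = [58.5000 55.1250]
K = S⁻¹·BᵀPA = [2.3817 2.2443]
A−BK = [-1.6183 -0.7557; 3.5725 1.3664]
AᵀP(A−BK) = [40.6718 21.7099; 21.7099 13.5344]
P' = Q + AᵀP(A−BK) = [45.6718 22.2099; 22.2099 13.7844]
tr(P') = 59.4561

59.4561


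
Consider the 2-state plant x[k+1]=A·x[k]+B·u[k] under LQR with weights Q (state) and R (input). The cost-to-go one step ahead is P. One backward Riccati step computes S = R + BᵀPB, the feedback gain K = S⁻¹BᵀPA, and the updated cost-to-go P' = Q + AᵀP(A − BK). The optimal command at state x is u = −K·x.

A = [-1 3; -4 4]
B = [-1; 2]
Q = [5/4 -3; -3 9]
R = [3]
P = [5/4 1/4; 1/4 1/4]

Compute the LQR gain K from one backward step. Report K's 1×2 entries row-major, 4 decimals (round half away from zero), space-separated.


BᵀP = [-0.7500 0.2500]
S = R + BᵀPB = [3] + [1.2500] = [4.2500]
BᵀPA = [-0.2500 -1.2500]
K = S⁻¹·BᵀPA = [-0.0588 -0.2941]
A−BK = [-1.0588 2.7059; -3.8824 4.5882]
AᵀP(A−BK) = [7.2353 -11.8235; -11.8235 20.8824]
P' = Q + AᵀP(A−BK) = [8.4853 -14.8235; -14.8235 29.8824]
tr(P') = 38.3676

-0.0588 -0.2941


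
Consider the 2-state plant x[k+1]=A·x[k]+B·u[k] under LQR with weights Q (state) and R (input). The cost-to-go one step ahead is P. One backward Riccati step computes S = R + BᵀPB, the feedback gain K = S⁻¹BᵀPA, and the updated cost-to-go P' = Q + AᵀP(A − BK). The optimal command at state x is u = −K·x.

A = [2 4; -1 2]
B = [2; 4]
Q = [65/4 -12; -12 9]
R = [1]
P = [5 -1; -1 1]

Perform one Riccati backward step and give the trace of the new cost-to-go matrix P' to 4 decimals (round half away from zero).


BᵀP = [6.0000 2.0000]
S = R + BᵀPB = [1] + [20.0000] = [21.0000]
BᵀPA = [10.0000 28.0000]
K = S⁻¹·BᵀPA = [0.4762 1.3333]
A−BK = [1.0476 1.3333; -2.9048 -3.3333]
AᵀP(A−BK) = [20.2381 24.6667; 24.6667 30.6667]
P' = Q + AᵀP(A−BK) = [36.4881 12.6667; 12.6667 39.6667]
tr(P') = 76.1548

76.1548


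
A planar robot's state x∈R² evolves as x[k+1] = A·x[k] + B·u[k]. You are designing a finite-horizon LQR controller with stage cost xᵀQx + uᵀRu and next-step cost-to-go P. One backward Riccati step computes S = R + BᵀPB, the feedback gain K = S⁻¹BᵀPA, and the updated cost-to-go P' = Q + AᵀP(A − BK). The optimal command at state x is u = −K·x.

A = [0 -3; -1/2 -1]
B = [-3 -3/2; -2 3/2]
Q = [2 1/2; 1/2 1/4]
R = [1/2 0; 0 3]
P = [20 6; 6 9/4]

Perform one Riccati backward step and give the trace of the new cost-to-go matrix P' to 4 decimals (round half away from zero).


2.8616

BᵀP = [-72.0000 -22.5000; -21.0000 -5.6250]
S = R + BᵀPB = [1/2 0; 0 3] + [261.0000 74.2500; 74.2500 23.0625] = [261.5000 74.2500; 74.2500 26.0625]
BᵀPA = [11.2500 238.5000; 2.8125 68.6250]
K = S⁻¹·BᵀPA = [0.0648 0.8604; -0.0767 0.1818]
A−BK = [0.0794 -0.1460; -0.2554 0.4481]
AᵀP(A−BK) = [0.0492 -0.0661; -0.0661 0.5624]
P' = Q + AᵀP(A−BK) = [2.0492 0.4339; 0.4339 0.8124]
tr(P') = 2.8616


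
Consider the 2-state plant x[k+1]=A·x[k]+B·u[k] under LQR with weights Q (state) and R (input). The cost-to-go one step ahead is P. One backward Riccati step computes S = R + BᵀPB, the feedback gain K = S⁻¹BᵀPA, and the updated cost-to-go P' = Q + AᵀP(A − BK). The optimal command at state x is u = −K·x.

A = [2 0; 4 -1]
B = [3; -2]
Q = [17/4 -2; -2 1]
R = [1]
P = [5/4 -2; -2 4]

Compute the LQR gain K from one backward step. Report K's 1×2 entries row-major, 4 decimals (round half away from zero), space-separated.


-0.7751 0.2679

BᵀP = [7.7500 -14.0000]
S = R + BᵀPB = [1] + [51.2500] = [52.2500]
BᵀPA = [-40.5000 14.0000]
K = S⁻¹·BᵀPA = [-0.7751 0.2679]
A−BK = [4.3254 -0.8038; 2.4498 -0.4641]
AᵀP(A−BK) = [5.6077 -1.1483; -1.1483 0.2488]
P' = Q + AᵀP(A−BK) = [9.8577 -3.1483; -3.1483 1.2488]
tr(P') = 11.1065


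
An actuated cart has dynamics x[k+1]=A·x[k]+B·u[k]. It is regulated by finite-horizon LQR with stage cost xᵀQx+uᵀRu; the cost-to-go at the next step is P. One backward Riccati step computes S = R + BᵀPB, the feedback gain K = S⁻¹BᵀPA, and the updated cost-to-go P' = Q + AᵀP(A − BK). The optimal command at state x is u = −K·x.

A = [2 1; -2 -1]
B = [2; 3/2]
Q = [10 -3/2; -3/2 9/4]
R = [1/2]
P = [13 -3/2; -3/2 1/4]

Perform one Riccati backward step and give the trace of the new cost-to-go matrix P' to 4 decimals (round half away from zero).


14.5621

BᵀP = [23.7500 -2.6250]
S = R + BᵀPB = [1/2] + [43.5625] = [44.0625]
BᵀPA = [52.7500 26.3750]
K = S⁻¹·BᵀPA = [1.1972 0.5986]
A−BK = [-0.3943 -0.1972; -3.7957 -1.8979]
AᵀP(A−BK) = [1.8496 0.9248; 0.9248 0.4624]
P' = Q + AᵀP(A−BK) = [11.8496 -0.5752; -0.5752 2.7124]
tr(P') = 14.5621


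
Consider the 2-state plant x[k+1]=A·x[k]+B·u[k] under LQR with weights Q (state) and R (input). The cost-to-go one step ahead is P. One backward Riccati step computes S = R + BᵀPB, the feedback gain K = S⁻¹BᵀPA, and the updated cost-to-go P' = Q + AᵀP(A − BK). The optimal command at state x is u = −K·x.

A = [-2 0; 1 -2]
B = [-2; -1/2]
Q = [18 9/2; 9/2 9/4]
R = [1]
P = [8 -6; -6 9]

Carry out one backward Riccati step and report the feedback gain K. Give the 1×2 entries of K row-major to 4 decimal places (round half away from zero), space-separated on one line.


1.4409 -0.6452

BᵀP = [-13.0000 7.5000]
S = R + BᵀPB = [1] + [22.2500] = [23.2500]
BᵀPA = [33.5000 -15.0000]
K = S⁻¹·BᵀPA = [1.4409 -0.6452]
A−BK = [0.8817 -1.2903; 1.7204 -2.3226]
AᵀP(A−BK) = [16.7312 -20.3871; -20.3871 26.3226]
P' = Q + AᵀP(A−BK) = [34.7312 -15.8871; -15.8871 28.5726]
tr(P') = 63.3038


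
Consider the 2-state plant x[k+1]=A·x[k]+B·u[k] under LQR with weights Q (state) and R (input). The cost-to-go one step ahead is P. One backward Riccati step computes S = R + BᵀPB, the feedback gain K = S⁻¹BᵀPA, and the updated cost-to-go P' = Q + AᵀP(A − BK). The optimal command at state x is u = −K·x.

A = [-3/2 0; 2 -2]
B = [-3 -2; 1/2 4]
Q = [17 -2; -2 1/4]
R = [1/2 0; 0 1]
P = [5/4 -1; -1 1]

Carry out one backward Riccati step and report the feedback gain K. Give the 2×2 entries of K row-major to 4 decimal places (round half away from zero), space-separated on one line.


0.2961 0.0627 0.3971 -0.3529

BᵀP = [-4.2500 3.5000; -6.5000 6.0000]
S = R + BᵀPB = [1/2 0; 0 1] + [14.5000 22.5000; 22.5000 37.0000] = [15.0000 22.5000; 22.5000 38.0000]
BᵀPA = [13.3750 -7.0000; 21.7500 -12.0000]
K = S⁻¹·BᵀPA = [0.2961 0.0627; 0.3971 -0.3529]
A−BK = [0.1824 -0.5176; 0.2637 -0.6196]
AᵀP(A−BK) = [0.2164 -0.1627; -0.1627 0.2039]
P' = Q + AᵀP(A−BK) = [17.2164 -2.1627; -2.1627 0.4539]
tr(P') = 17.6703


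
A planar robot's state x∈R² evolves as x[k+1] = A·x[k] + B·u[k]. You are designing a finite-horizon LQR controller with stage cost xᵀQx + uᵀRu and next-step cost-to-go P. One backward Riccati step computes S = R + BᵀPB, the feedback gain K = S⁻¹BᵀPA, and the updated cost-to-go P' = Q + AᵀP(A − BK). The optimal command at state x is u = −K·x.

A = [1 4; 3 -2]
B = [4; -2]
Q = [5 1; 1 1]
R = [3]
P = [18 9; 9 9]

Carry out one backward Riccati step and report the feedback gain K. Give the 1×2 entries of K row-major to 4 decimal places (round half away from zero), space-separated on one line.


BᵀP = [54.0000 18.0000]
S = R + BᵀPB = [3] + [180.0000] = [183.0000]
BᵀPA = [108.0000 180.0000]
K = S⁻¹·BᵀPA = [0.5902 0.9836]
A−BK = [-1.3607 0.0656; 4.1803 -0.0328]
AᵀP(A−BK) = [89.2623 1.7705; 1.7705 2.9508]
P' = Q + AᵀP(A−BK) = [94.2623 2.7705; 2.7705 3.9508]
tr(P') = 98.2131

0.5902 0.9836


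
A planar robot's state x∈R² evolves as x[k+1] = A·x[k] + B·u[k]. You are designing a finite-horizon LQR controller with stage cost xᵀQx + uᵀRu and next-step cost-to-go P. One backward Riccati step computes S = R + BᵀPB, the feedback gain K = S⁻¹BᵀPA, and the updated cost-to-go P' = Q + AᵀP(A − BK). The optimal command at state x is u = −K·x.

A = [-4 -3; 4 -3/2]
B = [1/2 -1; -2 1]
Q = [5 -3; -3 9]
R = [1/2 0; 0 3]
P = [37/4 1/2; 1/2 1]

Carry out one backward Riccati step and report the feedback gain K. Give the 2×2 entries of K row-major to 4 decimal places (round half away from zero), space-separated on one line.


BᵀP = [3.6250 -1.7500; -8.7500 0.5000]
S = R + BᵀPB = [1/2 0; 0 3] + [5.3125 -5.3750; -5.3750 9.2500] = [5.8125 -5.3750; -5.3750 12.2500]
BᵀPA = [-21.5000 -8.2500; 37.0000 25.5000]
K = S⁻¹·BᵀPA = [-1.5244 0.8508; 2.3516 2.4549]
A−BK = [-0.8863 -0.9705; -1.4003 -2.2533]
AᵀP(A−BK) = [28.2186 29.4594; 29.4594 34.4180]
P' = Q + AᵀP(A−BK) = [33.2186 26.4594; 26.4594 43.4180]
tr(P') = 76.6366

-1.5244 0.8508 2.3516 2.4549


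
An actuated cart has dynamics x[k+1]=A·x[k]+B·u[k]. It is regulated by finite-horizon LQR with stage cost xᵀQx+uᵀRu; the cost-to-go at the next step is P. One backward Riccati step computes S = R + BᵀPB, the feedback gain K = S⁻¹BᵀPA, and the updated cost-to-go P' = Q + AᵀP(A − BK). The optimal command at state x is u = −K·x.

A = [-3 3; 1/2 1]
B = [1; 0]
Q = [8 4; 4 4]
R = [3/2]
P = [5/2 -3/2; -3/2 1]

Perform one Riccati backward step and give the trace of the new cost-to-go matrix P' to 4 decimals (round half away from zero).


27.7344

BᵀP = [2.5000 -1.5000]
S = R + BᵀPB = [3/2] + [2.5000] = [4.0000]
BᵀPA = [-8.2500 6.0000]
K = S⁻¹·BᵀPA = [-2.0625 1.5000]
A−BK = [-0.9375 1.5000; 0.5000 1.0000]
AᵀP(A−BK) = [10.2344 -7.3750; -7.3750 5.5000]
P' = Q + AᵀP(A−BK) = [18.2344 -3.3750; -3.3750 9.5000]
tr(P') = 27.7344


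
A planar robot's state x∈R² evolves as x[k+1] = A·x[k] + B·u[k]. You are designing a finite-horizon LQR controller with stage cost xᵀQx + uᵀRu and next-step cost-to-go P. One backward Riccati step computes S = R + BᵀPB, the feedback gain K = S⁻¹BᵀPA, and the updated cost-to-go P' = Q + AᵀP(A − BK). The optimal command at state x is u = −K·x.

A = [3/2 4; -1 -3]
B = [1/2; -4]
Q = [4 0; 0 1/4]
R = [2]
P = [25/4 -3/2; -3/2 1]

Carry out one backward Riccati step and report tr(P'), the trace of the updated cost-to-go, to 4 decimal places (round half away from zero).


54.7586

BᵀP = [9.1250 -4.7500]
S = R + BᵀPB = [2] + [23.5625] = [25.5625]
BᵀPA = [18.4375 50.7500]
K = S⁻¹·BᵀPA = [0.7213 1.9853]
A−BK = [1.1394 3.0073; 1.8851 4.9413]
AᵀP(A−BK) = [6.2641 16.6455; 16.6455 44.2445]
P' = Q + AᵀP(A−BK) = [10.2641 16.6455; 16.6455 44.4945]
tr(P') = 54.7586


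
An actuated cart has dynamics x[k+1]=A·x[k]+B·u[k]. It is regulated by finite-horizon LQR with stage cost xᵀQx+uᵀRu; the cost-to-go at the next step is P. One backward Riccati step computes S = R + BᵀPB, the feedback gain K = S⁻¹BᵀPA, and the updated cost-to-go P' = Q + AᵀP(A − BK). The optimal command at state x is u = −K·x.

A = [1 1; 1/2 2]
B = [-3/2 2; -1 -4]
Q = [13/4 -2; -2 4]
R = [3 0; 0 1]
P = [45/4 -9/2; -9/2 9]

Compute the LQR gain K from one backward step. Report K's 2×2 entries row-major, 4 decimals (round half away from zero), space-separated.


BᵀP = [-12.3750 -2.2500; 40.5000 -45.0000]
S = R + BᵀPB = [3 0; 0 1] + [20.8125 -15.7500; -15.7500 261.0000] = [23.8125 -15.7500; -15.7500 262.0000]
BᵀPA = [-13.5000 -16.8750; 18.0000 -49.5000]
K = S⁻¹·BᵀPA = [-0.5431 -0.8681; 0.0361 -0.2411]
A−BK = [0.1133 0.1800; 0.1011 0.1674]
AᵀP(A−BK) = [1.0194 1.6202; 1.6202 2.6647]
P' = Q + AᵀP(A−BK) = [4.2694 -0.3798; -0.3798 6.6647]
tr(P') = 10.9341

-0.5431 -0.8681 0.0361 -0.2411


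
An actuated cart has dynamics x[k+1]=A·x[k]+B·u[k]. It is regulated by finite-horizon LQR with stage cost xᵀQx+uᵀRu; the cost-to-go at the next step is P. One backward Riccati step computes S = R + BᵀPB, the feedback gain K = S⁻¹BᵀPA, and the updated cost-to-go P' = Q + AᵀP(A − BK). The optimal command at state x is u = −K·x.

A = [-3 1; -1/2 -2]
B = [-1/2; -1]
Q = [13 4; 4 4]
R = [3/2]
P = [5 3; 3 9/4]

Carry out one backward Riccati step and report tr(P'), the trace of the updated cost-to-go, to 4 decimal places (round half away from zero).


30.8574

BᵀP = [-5.5000 -3.7500]
S = R + BᵀPB = [3/2] + [6.5000] = [8.0000]
BᵀPA = [18.3750 2.0000]
K = S⁻¹·BᵀPA = [2.2969 0.2500]
A−BK = [-1.8516 1.1250; 1.7969 -1.7500]
AᵀP(A−BK) = [12.3574 -0.8438; -0.8438 1.5000]
P' = Q + AᵀP(A−BK) = [25.3574 3.1563; 3.1563 5.5000]
tr(P') = 30.8574
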